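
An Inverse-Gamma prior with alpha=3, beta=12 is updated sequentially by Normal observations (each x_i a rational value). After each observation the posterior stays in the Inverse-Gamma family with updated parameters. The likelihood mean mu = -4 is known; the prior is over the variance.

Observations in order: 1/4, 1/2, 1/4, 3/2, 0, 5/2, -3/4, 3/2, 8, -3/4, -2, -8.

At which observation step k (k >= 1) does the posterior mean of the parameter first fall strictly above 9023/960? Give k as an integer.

k = 2

obs 1: x=1/4 → posterior Inverse-Gamma(7/2, 673/32)
obs 2: x=1/2 → posterior Inverse-Gamma(4, 997/32)
obs 3: x=1/4 → posterior Inverse-Gamma(9/2, 643/16)
obs 4: x=3/2 → posterior Inverse-Gamma(5, 885/16)
obs 5: x=0 → posterior Inverse-Gamma(11/2, 1013/16)
obs 6: x=5/2 → posterior Inverse-Gamma(6, 1351/16)
obs 7: x=-3/4 → posterior Inverse-Gamma(13/2, 2871/32)
obs 8: x=3/2 → posterior Inverse-Gamma(7, 3355/32)
obs 9: x=8 → posterior Inverse-Gamma(15/2, 5659/32)
obs 10: x=-3/4 → posterior Inverse-Gamma(8, 1457/8)
obs 11: x=-2 → posterior Inverse-Gamma(17/2, 1473/8)
obs 12: x=-8 → posterior Inverse-Gamma(9, 1537/8)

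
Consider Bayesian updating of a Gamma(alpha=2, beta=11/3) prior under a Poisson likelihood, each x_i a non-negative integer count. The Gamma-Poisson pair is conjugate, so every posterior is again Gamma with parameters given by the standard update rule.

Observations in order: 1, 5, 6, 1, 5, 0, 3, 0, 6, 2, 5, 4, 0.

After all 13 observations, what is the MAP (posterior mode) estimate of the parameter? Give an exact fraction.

obs 1: x=1 → posterior Gamma(3, 14/3)
obs 2: x=5 → posterior Gamma(8, 17/3)
obs 3: x=6 → posterior Gamma(14, 20/3)
obs 4: x=1 → posterior Gamma(15, 23/3)
obs 5: x=5 → posterior Gamma(20, 26/3)
obs 6: x=0 → posterior Gamma(20, 29/3)
obs 7: x=3 → posterior Gamma(23, 32/3)
obs 8: x=0 → posterior Gamma(23, 35/3)
obs 9: x=6 → posterior Gamma(29, 38/3)
obs 10: x=2 → posterior Gamma(31, 41/3)
obs 11: x=5 → posterior Gamma(36, 44/3)
obs 12: x=4 → posterior Gamma(40, 47/3)
obs 13: x=0 → posterior Gamma(40, 50/3)

117/50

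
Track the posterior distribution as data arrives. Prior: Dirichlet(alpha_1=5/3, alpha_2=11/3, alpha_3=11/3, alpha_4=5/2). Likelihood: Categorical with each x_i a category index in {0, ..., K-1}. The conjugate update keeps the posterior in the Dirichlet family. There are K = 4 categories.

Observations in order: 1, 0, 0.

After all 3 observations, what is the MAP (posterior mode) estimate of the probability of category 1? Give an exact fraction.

obs 1: x=1 → posterior Dirichlet(5/3, 14/3, 11/3, 5/2)
obs 2: x=0 → posterior Dirichlet(8/3, 14/3, 11/3, 5/2)
obs 3: x=0 → posterior Dirichlet(11/3, 14/3, 11/3, 5/2)

22/63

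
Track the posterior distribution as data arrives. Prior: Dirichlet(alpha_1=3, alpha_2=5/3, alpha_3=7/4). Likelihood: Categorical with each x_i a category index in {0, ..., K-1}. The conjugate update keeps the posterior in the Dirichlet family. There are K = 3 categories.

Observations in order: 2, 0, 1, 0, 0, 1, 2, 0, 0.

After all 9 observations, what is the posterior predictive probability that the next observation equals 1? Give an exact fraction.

44/185

obs 1: x=2 → posterior Dirichlet(3, 5/3, 11/4)
obs 2: x=0 → posterior Dirichlet(4, 5/3, 11/4)
obs 3: x=1 → posterior Dirichlet(4, 8/3, 11/4)
obs 4: x=0 → posterior Dirichlet(5, 8/3, 11/4)
obs 5: x=0 → posterior Dirichlet(6, 8/3, 11/4)
obs 6: x=1 → posterior Dirichlet(6, 11/3, 11/4)
obs 7: x=2 → posterior Dirichlet(6, 11/3, 15/4)
obs 8: x=0 → posterior Dirichlet(7, 11/3, 15/4)
obs 9: x=0 → posterior Dirichlet(8, 11/3, 15/4)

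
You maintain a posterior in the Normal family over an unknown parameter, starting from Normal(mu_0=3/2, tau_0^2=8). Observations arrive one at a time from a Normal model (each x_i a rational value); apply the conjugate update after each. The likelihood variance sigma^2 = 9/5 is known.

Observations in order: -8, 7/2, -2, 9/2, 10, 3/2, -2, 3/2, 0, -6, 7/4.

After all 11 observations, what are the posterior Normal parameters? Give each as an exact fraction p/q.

mu_0=407/898, tau_0^2=72/449

obs 1: x=-8 → posterior Normal(-613/98, 72/49)
obs 2: x=7/2 → posterior Normal(-333/178, 72/89)
obs 3: x=-2 → posterior Normal(-493/258, 24/43)
obs 4: x=9/2 → posterior Normal(-133/338, 72/169)
obs 5: x=10 → posterior Normal(667/418, 72/209)
obs 6: x=3/2 → posterior Normal(787/498, 24/83)
obs 7: x=-2 → posterior Normal(627/578, 72/289)
obs 8: x=3/2 → posterior Normal(747/658, 72/329)
obs 9: x=0 → posterior Normal(83/82, 8/41)
obs 10: x=-6 → posterior Normal(267/818, 72/409)
obs 11: x=7/4 → posterior Normal(407/898, 72/449)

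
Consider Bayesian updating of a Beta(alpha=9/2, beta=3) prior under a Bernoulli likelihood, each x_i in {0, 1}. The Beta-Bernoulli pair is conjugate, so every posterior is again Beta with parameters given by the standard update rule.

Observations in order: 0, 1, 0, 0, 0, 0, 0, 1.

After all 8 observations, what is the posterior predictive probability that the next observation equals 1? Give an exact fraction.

obs 1: x=0 → posterior Beta(9/2, 4)
obs 2: x=1 → posterior Beta(11/2, 4)
obs 3: x=0 → posterior Beta(11/2, 5)
obs 4: x=0 → posterior Beta(11/2, 6)
obs 5: x=0 → posterior Beta(11/2, 7)
obs 6: x=0 → posterior Beta(11/2, 8)
obs 7: x=0 → posterior Beta(11/2, 9)
obs 8: x=1 → posterior Beta(13/2, 9)

13/31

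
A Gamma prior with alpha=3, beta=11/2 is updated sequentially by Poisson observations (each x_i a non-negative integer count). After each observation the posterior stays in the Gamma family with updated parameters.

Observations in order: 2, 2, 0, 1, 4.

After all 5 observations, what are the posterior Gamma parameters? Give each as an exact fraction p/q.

alpha=12, beta=21/2

obs 1: x=2 → posterior Gamma(5, 13/2)
obs 2: x=2 → posterior Gamma(7, 15/2)
obs 3: x=0 → posterior Gamma(7, 17/2)
obs 4: x=1 → posterior Gamma(8, 19/2)
obs 5: x=4 → posterior Gamma(12, 21/2)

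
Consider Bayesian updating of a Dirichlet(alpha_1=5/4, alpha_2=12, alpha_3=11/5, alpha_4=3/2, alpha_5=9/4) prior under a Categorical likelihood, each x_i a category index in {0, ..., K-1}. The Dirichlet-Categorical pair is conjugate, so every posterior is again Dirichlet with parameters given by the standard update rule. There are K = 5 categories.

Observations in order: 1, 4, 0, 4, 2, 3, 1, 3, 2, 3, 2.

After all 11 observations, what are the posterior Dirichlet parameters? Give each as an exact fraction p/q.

obs 1: x=1 → posterior Dirichlet(5/4, 13, 11/5, 3/2, 9/4)
obs 2: x=4 → posterior Dirichlet(5/4, 13, 11/5, 3/2, 13/4)
obs 3: x=0 → posterior Dirichlet(9/4, 13, 11/5, 3/2, 13/4)
obs 4: x=4 → posterior Dirichlet(9/4, 13, 11/5, 3/2, 17/4)
obs 5: x=2 → posterior Dirichlet(9/4, 13, 16/5, 3/2, 17/4)
obs 6: x=3 → posterior Dirichlet(9/4, 13, 16/5, 5/2, 17/4)
obs 7: x=1 → posterior Dirichlet(9/4, 14, 16/5, 5/2, 17/4)
obs 8: x=3 → posterior Dirichlet(9/4, 14, 16/5, 7/2, 17/4)
obs 9: x=2 → posterior Dirichlet(9/4, 14, 21/5, 7/2, 17/4)
obs 10: x=3 → posterior Dirichlet(9/4, 14, 21/5, 9/2, 17/4)
obs 11: x=2 → posterior Dirichlet(9/4, 14, 26/5, 9/2, 17/4)

alpha_1=9/4, alpha_2=14, alpha_3=26/5, alpha_4=9/2, alpha_5=17/4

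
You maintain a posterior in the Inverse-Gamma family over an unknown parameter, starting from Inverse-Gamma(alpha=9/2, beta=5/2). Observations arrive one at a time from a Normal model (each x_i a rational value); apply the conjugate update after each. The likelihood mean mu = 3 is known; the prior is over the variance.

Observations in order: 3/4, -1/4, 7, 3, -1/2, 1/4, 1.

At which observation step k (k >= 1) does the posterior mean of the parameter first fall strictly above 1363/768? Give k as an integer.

k = 2

obs 1: x=3/4 → posterior Inverse-Gamma(5, 161/32)
obs 2: x=-1/4 → posterior Inverse-Gamma(11/2, 165/16)
obs 3: x=7 → posterior Inverse-Gamma(6, 293/16)
obs 4: x=3 → posterior Inverse-Gamma(13/2, 293/16)
obs 5: x=-1/2 → posterior Inverse-Gamma(7, 391/16)
obs 6: x=1/4 → posterior Inverse-Gamma(15/2, 903/32)
obs 7: x=1 → posterior Inverse-Gamma(8, 967/32)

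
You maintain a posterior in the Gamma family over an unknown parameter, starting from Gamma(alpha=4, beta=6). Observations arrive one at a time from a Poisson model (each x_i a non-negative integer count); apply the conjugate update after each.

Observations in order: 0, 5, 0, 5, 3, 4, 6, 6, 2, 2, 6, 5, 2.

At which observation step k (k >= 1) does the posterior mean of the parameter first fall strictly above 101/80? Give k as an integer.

obs 1: x=0 → posterior Gamma(4, 7)
obs 2: x=5 → posterior Gamma(9, 8)
obs 3: x=0 → posterior Gamma(9, 9)
obs 4: x=5 → posterior Gamma(14, 10)
obs 5: x=3 → posterior Gamma(17, 11)
obs 6: x=4 → posterior Gamma(21, 12)
obs 7: x=6 → posterior Gamma(27, 13)
obs 8: x=6 → posterior Gamma(33, 14)
obs 9: x=2 → posterior Gamma(35, 15)
obs 10: x=2 → posterior Gamma(37, 16)
obs 11: x=6 → posterior Gamma(43, 17)
obs 12: x=5 → posterior Gamma(48, 18)
obs 13: x=2 → posterior Gamma(50, 19)

k = 4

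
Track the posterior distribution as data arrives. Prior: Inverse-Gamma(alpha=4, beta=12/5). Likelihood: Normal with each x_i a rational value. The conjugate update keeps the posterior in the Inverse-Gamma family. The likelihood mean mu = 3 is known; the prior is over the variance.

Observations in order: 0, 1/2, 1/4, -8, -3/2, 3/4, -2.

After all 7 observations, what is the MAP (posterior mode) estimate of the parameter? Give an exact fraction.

7957/680

obs 1: x=0 → posterior Inverse-Gamma(9/2, 69/10)
obs 2: x=1/2 → posterior Inverse-Gamma(5, 401/40)
obs 3: x=1/4 → posterior Inverse-Gamma(11/2, 2209/160)
obs 4: x=-8 → posterior Inverse-Gamma(6, 11889/160)
obs 5: x=-3/2 → posterior Inverse-Gamma(13/2, 13509/160)
obs 6: x=3/4 → posterior Inverse-Gamma(7, 6957/80)
obs 7: x=-2 → posterior Inverse-Gamma(15/2, 7957/80)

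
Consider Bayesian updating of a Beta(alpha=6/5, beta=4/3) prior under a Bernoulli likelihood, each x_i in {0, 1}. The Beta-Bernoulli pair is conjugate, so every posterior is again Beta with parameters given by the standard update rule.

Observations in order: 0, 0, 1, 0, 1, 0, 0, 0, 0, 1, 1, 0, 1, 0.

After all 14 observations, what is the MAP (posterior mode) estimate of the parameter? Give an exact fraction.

39/109

obs 1: x=0 → posterior Beta(6/5, 7/3)
obs 2: x=0 → posterior Beta(6/5, 10/3)
obs 3: x=1 → posterior Beta(11/5, 10/3)
obs 4: x=0 → posterior Beta(11/5, 13/3)
obs 5: x=1 → posterior Beta(16/5, 13/3)
obs 6: x=0 → posterior Beta(16/5, 16/3)
obs 7: x=0 → posterior Beta(16/5, 19/3)
obs 8: x=0 → posterior Beta(16/5, 22/3)
obs 9: x=0 → posterior Beta(16/5, 25/3)
obs 10: x=1 → posterior Beta(21/5, 25/3)
obs 11: x=1 → posterior Beta(26/5, 25/3)
obs 12: x=0 → posterior Beta(26/5, 28/3)
obs 13: x=1 → posterior Beta(31/5, 28/3)
obs 14: x=0 → posterior Beta(31/5, 31/3)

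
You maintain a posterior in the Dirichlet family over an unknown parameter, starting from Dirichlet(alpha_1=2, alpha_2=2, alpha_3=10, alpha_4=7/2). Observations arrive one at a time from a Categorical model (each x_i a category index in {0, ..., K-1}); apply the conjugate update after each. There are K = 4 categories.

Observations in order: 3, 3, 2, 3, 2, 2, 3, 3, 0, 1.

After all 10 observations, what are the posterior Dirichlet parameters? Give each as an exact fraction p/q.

obs 1: x=3 → posterior Dirichlet(2, 2, 10, 9/2)
obs 2: x=3 → posterior Dirichlet(2, 2, 10, 11/2)
obs 3: x=2 → posterior Dirichlet(2, 2, 11, 11/2)
obs 4: x=3 → posterior Dirichlet(2, 2, 11, 13/2)
obs 5: x=2 → posterior Dirichlet(2, 2, 12, 13/2)
obs 6: x=2 → posterior Dirichlet(2, 2, 13, 13/2)
obs 7: x=3 → posterior Dirichlet(2, 2, 13, 15/2)
obs 8: x=3 → posterior Dirichlet(2, 2, 13, 17/2)
obs 9: x=0 → posterior Dirichlet(3, 2, 13, 17/2)
obs 10: x=1 → posterior Dirichlet(3, 3, 13, 17/2)

alpha_1=3, alpha_2=3, alpha_3=13, alpha_4=17/2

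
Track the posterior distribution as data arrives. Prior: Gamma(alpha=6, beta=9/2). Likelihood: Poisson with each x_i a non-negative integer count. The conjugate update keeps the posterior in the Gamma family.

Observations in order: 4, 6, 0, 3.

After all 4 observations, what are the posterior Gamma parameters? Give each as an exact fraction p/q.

obs 1: x=4 → posterior Gamma(10, 11/2)
obs 2: x=6 → posterior Gamma(16, 13/2)
obs 3: x=0 → posterior Gamma(16, 15/2)
obs 4: x=3 → posterior Gamma(19, 17/2)

alpha=19, beta=17/2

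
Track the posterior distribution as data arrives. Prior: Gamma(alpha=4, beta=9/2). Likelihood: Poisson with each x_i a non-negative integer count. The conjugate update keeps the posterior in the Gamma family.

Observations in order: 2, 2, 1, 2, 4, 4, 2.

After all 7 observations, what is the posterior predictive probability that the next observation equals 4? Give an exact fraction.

6710800845864163728606626229343968/88817841970012523233890533447265625

obs 1: x=2 → posterior Gamma(6, 11/2)
obs 2: x=2 → posterior Gamma(8, 13/2)
obs 3: x=1 → posterior Gamma(9, 15/2)
obs 4: x=2 → posterior Gamma(11, 17/2)
obs 5: x=4 → posterior Gamma(15, 19/2)
obs 6: x=4 → posterior Gamma(19, 21/2)
obs 7: x=2 → posterior Gamma(21, 23/2)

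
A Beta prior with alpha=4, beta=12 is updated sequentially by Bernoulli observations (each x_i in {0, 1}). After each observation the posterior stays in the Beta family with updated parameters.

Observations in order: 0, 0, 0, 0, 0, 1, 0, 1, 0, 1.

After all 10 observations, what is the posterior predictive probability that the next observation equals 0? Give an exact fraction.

obs 1: x=0 → posterior Beta(4, 13)
obs 2: x=0 → posterior Beta(4, 14)
obs 3: x=0 → posterior Beta(4, 15)
obs 4: x=0 → posterior Beta(4, 16)
obs 5: x=0 → posterior Beta(4, 17)
obs 6: x=1 → posterior Beta(5, 17)
obs 7: x=0 → posterior Beta(5, 18)
obs 8: x=1 → posterior Beta(6, 18)
obs 9: x=0 → posterior Beta(6, 19)
obs 10: x=1 → posterior Beta(7, 19)

19/26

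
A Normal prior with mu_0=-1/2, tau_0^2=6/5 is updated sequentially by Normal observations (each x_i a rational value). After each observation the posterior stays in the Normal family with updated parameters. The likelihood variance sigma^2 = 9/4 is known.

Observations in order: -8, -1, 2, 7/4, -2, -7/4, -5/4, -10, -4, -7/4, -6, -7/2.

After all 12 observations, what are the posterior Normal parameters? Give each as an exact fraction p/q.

obs 1: x=-8 → posterior Normal(-143/46, 18/23)
obs 2: x=-1 → posterior Normal(-159/62, 18/31)
obs 3: x=2 → posterior Normal(-127/78, 6/13)
obs 4: x=7/4 → posterior Normal(-99/94, 18/47)
obs 5: x=-2 → posterior Normal(-131/110, 18/55)
obs 6: x=-7/4 → posterior Normal(-53/42, 2/7)
obs 7: x=-5/4 → posterior Normal(-179/142, 18/71)
obs 8: x=-10 → posterior Normal(-339/158, 18/79)
obs 9: x=-4 → posterior Normal(-403/174, 6/29)
obs 10: x=-7/4 → posterior Normal(-431/190, 18/95)
obs 11: x=-6 → posterior Normal(-527/206, 18/103)
obs 12: x=-7/2 → posterior Normal(-583/222, 6/37)

mu_0=-583/222, tau_0^2=6/37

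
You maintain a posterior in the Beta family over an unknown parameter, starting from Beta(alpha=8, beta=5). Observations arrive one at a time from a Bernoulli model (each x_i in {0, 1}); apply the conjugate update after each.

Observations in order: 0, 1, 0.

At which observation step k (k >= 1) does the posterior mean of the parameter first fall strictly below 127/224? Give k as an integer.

obs 1: x=0 → posterior Beta(8, 6)
obs 2: x=1 → posterior Beta(9, 6)
obs 3: x=0 → posterior Beta(9, 7)

k = 3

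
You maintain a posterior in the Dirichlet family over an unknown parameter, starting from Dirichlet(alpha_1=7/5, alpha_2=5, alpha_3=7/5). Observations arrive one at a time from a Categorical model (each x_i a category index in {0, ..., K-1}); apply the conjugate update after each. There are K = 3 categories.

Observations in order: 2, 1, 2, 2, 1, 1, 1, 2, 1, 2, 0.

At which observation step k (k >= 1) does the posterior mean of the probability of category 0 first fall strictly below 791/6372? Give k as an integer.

k = 4

obs 1: x=2 → posterior Dirichlet(7/5, 5, 12/5)
obs 2: x=1 → posterior Dirichlet(7/5, 6, 12/5)
obs 3: x=2 → posterior Dirichlet(7/5, 6, 17/5)
obs 4: x=2 → posterior Dirichlet(7/5, 6, 22/5)
obs 5: x=1 → posterior Dirichlet(7/5, 7, 22/5)
obs 6: x=1 → posterior Dirichlet(7/5, 8, 22/5)
obs 7: x=1 → posterior Dirichlet(7/5, 9, 22/5)
obs 8: x=2 → posterior Dirichlet(7/5, 9, 27/5)
obs 9: x=1 → posterior Dirichlet(7/5, 10, 27/5)
obs 10: x=2 → posterior Dirichlet(7/5, 10, 32/5)
obs 11: x=0 → posterior Dirichlet(12/5, 10, 32/5)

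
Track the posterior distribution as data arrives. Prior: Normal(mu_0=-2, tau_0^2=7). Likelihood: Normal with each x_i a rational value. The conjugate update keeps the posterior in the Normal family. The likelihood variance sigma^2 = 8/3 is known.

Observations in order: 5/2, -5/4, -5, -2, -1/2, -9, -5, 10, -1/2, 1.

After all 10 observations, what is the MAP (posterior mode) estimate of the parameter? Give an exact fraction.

obs 1: x=5/2 → posterior Normal(73/58, 56/29)
obs 2: x=-5/4 → posterior Normal(41/200, 28/25)
obs 3: x=-5 → posterior Normal(-379/284, 56/71)
obs 4: x=-2 → posterior Normal(-547/368, 14/23)
obs 5: x=-1/2 → posterior Normal(-589/452, 56/113)
obs 6: x=-9 → posterior Normal(-1345/536, 28/67)
obs 7: x=-5 → posterior Normal(-353/124, 56/155)
obs 8: x=10 → posterior Normal(-925/704, 7/22)
obs 9: x=-1/2 → posterior Normal(-967/788, 56/197)
obs 10: x=1 → posterior Normal(-883/872, 28/109)

-883/872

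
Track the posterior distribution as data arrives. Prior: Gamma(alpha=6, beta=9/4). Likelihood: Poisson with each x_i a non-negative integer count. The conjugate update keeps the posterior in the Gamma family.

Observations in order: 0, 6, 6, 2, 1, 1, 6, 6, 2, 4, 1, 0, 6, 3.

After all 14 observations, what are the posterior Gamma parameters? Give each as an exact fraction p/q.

alpha=50, beta=65/4

obs 1: x=0 → posterior Gamma(6, 13/4)
obs 2: x=6 → posterior Gamma(12, 17/4)
obs 3: x=6 → posterior Gamma(18, 21/4)
obs 4: x=2 → posterior Gamma(20, 25/4)
obs 5: x=1 → posterior Gamma(21, 29/4)
obs 6: x=1 → posterior Gamma(22, 33/4)
obs 7: x=6 → posterior Gamma(28, 37/4)
obs 8: x=6 → posterior Gamma(34, 41/4)
obs 9: x=2 → posterior Gamma(36, 45/4)
obs 10: x=4 → posterior Gamma(40, 49/4)
obs 11: x=1 → posterior Gamma(41, 53/4)
obs 12: x=0 → posterior Gamma(41, 57/4)
obs 13: x=6 → posterior Gamma(47, 61/4)
obs 14: x=3 → posterior Gamma(50, 65/4)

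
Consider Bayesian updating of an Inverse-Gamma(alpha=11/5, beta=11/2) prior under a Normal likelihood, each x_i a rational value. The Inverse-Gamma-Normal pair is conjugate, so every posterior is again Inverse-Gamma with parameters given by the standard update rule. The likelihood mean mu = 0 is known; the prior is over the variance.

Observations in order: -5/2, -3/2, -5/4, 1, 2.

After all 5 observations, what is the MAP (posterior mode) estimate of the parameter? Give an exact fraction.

695/304

obs 1: x=-5/2 → posterior Inverse-Gamma(27/10, 69/8)
obs 2: x=-3/2 → posterior Inverse-Gamma(16/5, 39/4)
obs 3: x=-5/4 → posterior Inverse-Gamma(37/10, 337/32)
obs 4: x=1 → posterior Inverse-Gamma(21/5, 353/32)
obs 5: x=2 → posterior Inverse-Gamma(47/10, 417/32)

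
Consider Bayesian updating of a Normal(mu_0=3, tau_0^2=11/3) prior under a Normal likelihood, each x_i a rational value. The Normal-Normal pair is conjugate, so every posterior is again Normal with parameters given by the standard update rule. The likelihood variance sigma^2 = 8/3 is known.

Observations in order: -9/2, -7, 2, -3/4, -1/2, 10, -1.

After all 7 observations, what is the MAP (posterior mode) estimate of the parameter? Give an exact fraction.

19/340

obs 1: x=-9/2 → posterior Normal(-51/38, 88/57)
obs 2: x=-7 → posterior Normal(-41/12, 44/45)
obs 3: x=2 → posterior Normal(-161/82, 88/123)
obs 4: x=-3/4 → posterior Normal(-355/208, 22/39)
obs 5: x=-1/2 → posterior Normal(-377/252, 88/189)
obs 6: x=10 → posterior Normal(63/296, 44/111)
obs 7: x=-1 → posterior Normal(19/340, 88/255)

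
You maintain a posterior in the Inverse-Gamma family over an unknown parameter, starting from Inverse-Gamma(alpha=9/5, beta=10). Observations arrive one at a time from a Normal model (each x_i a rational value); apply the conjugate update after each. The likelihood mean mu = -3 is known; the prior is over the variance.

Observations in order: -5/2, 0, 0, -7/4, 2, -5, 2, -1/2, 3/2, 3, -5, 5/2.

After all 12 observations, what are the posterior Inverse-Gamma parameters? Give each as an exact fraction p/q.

alpha=39/5, beta=3049/32

obs 1: x=-5/2 → posterior Inverse-Gamma(23/10, 81/8)
obs 2: x=0 → posterior Inverse-Gamma(14/5, 117/8)
obs 3: x=0 → posterior Inverse-Gamma(33/10, 153/8)
obs 4: x=-7/4 → posterior Inverse-Gamma(19/5, 637/32)
obs 5: x=2 → posterior Inverse-Gamma(43/10, 1037/32)
obs 6: x=-5 → posterior Inverse-Gamma(24/5, 1101/32)
obs 7: x=2 → posterior Inverse-Gamma(53/10, 1501/32)
obs 8: x=-1/2 → posterior Inverse-Gamma(29/5, 1601/32)
obs 9: x=3/2 → posterior Inverse-Gamma(63/10, 1925/32)
obs 10: x=3 → posterior Inverse-Gamma(34/5, 2501/32)
obs 11: x=-5 → posterior Inverse-Gamma(73/10, 2565/32)
obs 12: x=5/2 → posterior Inverse-Gamma(39/5, 3049/32)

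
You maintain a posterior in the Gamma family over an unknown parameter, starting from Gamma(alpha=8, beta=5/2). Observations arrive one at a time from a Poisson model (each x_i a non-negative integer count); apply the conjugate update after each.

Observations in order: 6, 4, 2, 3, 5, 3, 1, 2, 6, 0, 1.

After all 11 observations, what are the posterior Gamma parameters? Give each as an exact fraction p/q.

obs 1: x=6 → posterior Gamma(14, 7/2)
obs 2: x=4 → posterior Gamma(18, 9/2)
obs 3: x=2 → posterior Gamma(20, 11/2)
obs 4: x=3 → posterior Gamma(23, 13/2)
obs 5: x=5 → posterior Gamma(28, 15/2)
obs 6: x=3 → posterior Gamma(31, 17/2)
obs 7: x=1 → posterior Gamma(32, 19/2)
obs 8: x=2 → posterior Gamma(34, 21/2)
obs 9: x=6 → posterior Gamma(40, 23/2)
obs 10: x=0 → posterior Gamma(40, 25/2)
obs 11: x=1 → posterior Gamma(41, 27/2)

alpha=41, beta=27/2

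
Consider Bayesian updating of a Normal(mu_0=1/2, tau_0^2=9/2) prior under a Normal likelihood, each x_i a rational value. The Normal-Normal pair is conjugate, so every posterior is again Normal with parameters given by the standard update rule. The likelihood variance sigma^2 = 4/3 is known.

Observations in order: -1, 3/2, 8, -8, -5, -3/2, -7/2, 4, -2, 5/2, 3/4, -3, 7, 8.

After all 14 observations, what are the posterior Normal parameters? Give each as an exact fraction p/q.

obs 1: x=-1 → posterior Normal(-23/35, 36/35)
obs 2: x=3/2 → posterior Normal(35/124, 18/31)
obs 3: x=8 → posterior Normal(467/178, 36/89)
obs 4: x=-8 → posterior Normal(35/232, 9/29)
obs 5: x=-5 → posterior Normal(-235/286, 36/143)
obs 6: x=-3/2 → posterior Normal(-79/85, 18/85)
obs 7: x=-7/2 → posterior Normal(-505/394, 36/197)
obs 8: x=4 → posterior Normal(-289/448, 9/56)
obs 9: x=-2 → posterior Normal(-397/502, 36/251)
obs 10: x=5/2 → posterior Normal(-131/278, 18/139)
obs 11: x=3/4 → posterior Normal(-443/1220, 36/305)
obs 12: x=-3 → posterior Normal(-767/1328, 9/83)
obs 13: x=7 → posterior Normal(-11/1436, 36/359)
obs 14: x=8 → posterior Normal(853/1544, 18/193)

mu_0=853/1544, tau_0^2=18/193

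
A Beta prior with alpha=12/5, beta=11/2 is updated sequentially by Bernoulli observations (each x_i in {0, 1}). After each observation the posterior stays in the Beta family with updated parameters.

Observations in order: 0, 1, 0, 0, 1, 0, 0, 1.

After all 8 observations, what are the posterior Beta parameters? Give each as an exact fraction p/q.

alpha=27/5, beta=21/2

obs 1: x=0 → posterior Beta(12/5, 13/2)
obs 2: x=1 → posterior Beta(17/5, 13/2)
obs 3: x=0 → posterior Beta(17/5, 15/2)
obs 4: x=0 → posterior Beta(17/5, 17/2)
obs 5: x=1 → posterior Beta(22/5, 17/2)
obs 6: x=0 → posterior Beta(22/5, 19/2)
obs 7: x=0 → posterior Beta(22/5, 21/2)
obs 8: x=1 → posterior Beta(27/5, 21/2)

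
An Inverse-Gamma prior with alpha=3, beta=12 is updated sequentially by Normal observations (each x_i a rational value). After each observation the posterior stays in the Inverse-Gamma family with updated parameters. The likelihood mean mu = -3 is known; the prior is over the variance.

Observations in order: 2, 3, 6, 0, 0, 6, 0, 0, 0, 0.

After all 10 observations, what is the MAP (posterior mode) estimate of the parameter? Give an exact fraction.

obs 1: x=2 → posterior Inverse-Gamma(7/2, 49/2)
obs 2: x=3 → posterior Inverse-Gamma(4, 85/2)
obs 3: x=6 → posterior Inverse-Gamma(9/2, 83)
obs 4: x=0 → posterior Inverse-Gamma(5, 175/2)
obs 5: x=0 → posterior Inverse-Gamma(11/2, 92)
obs 6: x=6 → posterior Inverse-Gamma(6, 265/2)
obs 7: x=0 → posterior Inverse-Gamma(13/2, 137)
obs 8: x=0 → posterior Inverse-Gamma(7, 283/2)
obs 9: x=0 → posterior Inverse-Gamma(15/2, 146)
obs 10: x=0 → posterior Inverse-Gamma(8, 301/2)

301/18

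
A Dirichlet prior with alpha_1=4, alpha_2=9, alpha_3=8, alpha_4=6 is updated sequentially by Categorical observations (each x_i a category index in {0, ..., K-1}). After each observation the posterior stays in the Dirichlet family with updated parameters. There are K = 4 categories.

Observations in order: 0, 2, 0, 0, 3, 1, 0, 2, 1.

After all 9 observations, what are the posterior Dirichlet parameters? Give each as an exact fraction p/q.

obs 1: x=0 → posterior Dirichlet(5, 9, 8, 6)
obs 2: x=2 → posterior Dirichlet(5, 9, 9, 6)
obs 3: x=0 → posterior Dirichlet(6, 9, 9, 6)
obs 4: x=0 → posterior Dirichlet(7, 9, 9, 6)
obs 5: x=3 → posterior Dirichlet(7, 9, 9, 7)
obs 6: x=1 → posterior Dirichlet(7, 10, 9, 7)
obs 7: x=0 → posterior Dirichlet(8, 10, 9, 7)
obs 8: x=2 → posterior Dirichlet(8, 10, 10, 7)
obs 9: x=1 → posterior Dirichlet(8, 11, 10, 7)

alpha_1=8, alpha_2=11, alpha_3=10, alpha_4=7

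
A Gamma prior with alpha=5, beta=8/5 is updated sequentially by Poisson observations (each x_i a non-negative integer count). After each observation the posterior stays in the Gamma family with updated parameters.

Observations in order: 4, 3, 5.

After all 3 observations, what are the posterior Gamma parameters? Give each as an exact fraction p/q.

obs 1: x=4 → posterior Gamma(9, 13/5)
obs 2: x=3 → posterior Gamma(12, 18/5)
obs 3: x=5 → posterior Gamma(17, 23/5)

alpha=17, beta=23/5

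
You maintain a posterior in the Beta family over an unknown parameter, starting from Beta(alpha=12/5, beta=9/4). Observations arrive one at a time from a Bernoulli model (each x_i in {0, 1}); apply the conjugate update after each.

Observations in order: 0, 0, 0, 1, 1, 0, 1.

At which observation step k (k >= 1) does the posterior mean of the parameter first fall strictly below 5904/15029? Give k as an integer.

obs 1: x=0 → posterior Beta(12/5, 13/4)
obs 2: x=0 → posterior Beta(12/5, 17/4)
obs 3: x=0 → posterior Beta(12/5, 21/4)
obs 4: x=1 → posterior Beta(17/5, 21/4)
obs 5: x=1 → posterior Beta(22/5, 21/4)
obs 6: x=0 → posterior Beta(22/5, 25/4)
obs 7: x=1 → posterior Beta(27/5, 25/4)

k = 2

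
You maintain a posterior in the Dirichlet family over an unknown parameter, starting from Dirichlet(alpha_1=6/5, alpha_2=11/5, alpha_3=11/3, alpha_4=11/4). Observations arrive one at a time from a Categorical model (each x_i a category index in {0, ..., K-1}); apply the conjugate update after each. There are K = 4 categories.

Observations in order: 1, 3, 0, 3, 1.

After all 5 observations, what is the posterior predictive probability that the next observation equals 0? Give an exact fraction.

132/889

obs 1: x=1 → posterior Dirichlet(6/5, 16/5, 11/3, 11/4)
obs 2: x=3 → posterior Dirichlet(6/5, 16/5, 11/3, 15/4)
obs 3: x=0 → posterior Dirichlet(11/5, 16/5, 11/3, 15/4)
obs 4: x=3 → posterior Dirichlet(11/5, 16/5, 11/3, 19/4)
obs 5: x=1 → posterior Dirichlet(11/5, 21/5, 11/3, 19/4)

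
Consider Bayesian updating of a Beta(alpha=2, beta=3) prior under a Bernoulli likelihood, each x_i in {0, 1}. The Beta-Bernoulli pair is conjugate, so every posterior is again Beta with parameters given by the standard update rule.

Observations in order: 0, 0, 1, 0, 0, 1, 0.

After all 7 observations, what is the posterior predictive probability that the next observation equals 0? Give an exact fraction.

2/3

obs 1: x=0 → posterior Beta(2, 4)
obs 2: x=0 → posterior Beta(2, 5)
obs 3: x=1 → posterior Beta(3, 5)
obs 4: x=0 → posterior Beta(3, 6)
obs 5: x=0 → posterior Beta(3, 7)
obs 6: x=1 → posterior Beta(4, 7)
obs 7: x=0 → posterior Beta(4, 8)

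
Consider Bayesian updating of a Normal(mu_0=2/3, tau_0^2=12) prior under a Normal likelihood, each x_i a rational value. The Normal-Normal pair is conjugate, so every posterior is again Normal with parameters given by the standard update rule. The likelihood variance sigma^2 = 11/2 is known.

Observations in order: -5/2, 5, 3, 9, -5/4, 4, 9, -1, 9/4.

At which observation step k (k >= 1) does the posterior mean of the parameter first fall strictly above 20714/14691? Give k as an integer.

k = 3

obs 1: x=-5/2 → posterior Normal(-158/105, 132/35)
obs 2: x=5 → posterior Normal(202/177, 132/59)
obs 3: x=3 → posterior Normal(418/249, 132/83)
obs 4: x=9 → posterior Normal(1066/321, 132/107)
obs 5: x=-5/4 → posterior Normal(976/393, 132/131)
obs 6: x=4 → posterior Normal(1264/465, 132/155)
obs 7: x=9 → posterior Normal(1912/537, 132/179)
obs 8: x=-1 → posterior Normal(1840/609, 132/203)
obs 9: x=9/4 → posterior Normal(2002/681, 132/227)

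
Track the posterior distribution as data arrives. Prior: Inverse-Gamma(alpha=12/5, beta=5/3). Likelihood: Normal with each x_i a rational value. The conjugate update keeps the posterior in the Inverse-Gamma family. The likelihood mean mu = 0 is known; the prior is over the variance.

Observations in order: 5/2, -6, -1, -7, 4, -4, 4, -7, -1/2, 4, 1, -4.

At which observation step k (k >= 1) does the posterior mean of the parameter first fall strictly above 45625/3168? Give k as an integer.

k = 6

obs 1: x=5/2 → posterior Inverse-Gamma(29/10, 115/24)
obs 2: x=-6 → posterior Inverse-Gamma(17/5, 547/24)
obs 3: x=-1 → posterior Inverse-Gamma(39/10, 559/24)
obs 4: x=-7 → posterior Inverse-Gamma(22/5, 1147/24)
obs 5: x=4 → posterior Inverse-Gamma(49/10, 1339/24)
obs 6: x=-4 → posterior Inverse-Gamma(27/5, 1531/24)
obs 7: x=4 → posterior Inverse-Gamma(59/10, 1723/24)
obs 8: x=-7 → posterior Inverse-Gamma(32/5, 2311/24)
obs 9: x=-1/2 → posterior Inverse-Gamma(69/10, 1157/12)
obs 10: x=4 → posterior Inverse-Gamma(37/5, 1253/12)
obs 11: x=1 → posterior Inverse-Gamma(79/10, 1259/12)
obs 12: x=-4 → posterior Inverse-Gamma(42/5, 1355/12)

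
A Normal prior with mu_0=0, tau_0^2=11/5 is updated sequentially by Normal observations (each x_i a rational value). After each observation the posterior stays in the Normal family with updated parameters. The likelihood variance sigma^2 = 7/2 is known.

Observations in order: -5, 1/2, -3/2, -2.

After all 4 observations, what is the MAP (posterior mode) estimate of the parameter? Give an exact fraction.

obs 1: x=-5 → posterior Normal(-110/57, 77/57)
obs 2: x=1/2 → posterior Normal(-99/79, 77/79)
obs 3: x=-3/2 → posterior Normal(-132/101, 77/101)
obs 4: x=-2 → posterior Normal(-176/123, 77/123)

-176/123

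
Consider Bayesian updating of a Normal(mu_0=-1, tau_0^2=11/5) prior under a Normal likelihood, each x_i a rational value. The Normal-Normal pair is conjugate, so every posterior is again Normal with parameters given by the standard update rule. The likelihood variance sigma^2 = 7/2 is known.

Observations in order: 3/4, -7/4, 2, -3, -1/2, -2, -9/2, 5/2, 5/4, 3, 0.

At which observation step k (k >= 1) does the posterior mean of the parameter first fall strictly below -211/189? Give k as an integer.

k = 7

obs 1: x=3/4 → posterior Normal(-37/114, 77/57)
obs 2: x=-7/4 → posterior Normal(-57/79, 77/79)
obs 3: x=2 → posterior Normal(-13/101, 77/101)
obs 4: x=-3 → posterior Normal(-79/123, 77/123)
obs 5: x=-1/2 → posterior Normal(-18/29, 77/145)
obs 6: x=-2 → posterior Normal(-134/167, 77/167)
obs 7: x=-9/2 → posterior Normal(-233/189, 11/27)
obs 8: x=5/2 → posterior Normal(-178/211, 77/211)
obs 9: x=5/4 → posterior Normal(-301/466, 77/233)
obs 10: x=3 → posterior Normal(-169/510, 77/255)
obs 11: x=0 → posterior Normal(-169/554, 77/277)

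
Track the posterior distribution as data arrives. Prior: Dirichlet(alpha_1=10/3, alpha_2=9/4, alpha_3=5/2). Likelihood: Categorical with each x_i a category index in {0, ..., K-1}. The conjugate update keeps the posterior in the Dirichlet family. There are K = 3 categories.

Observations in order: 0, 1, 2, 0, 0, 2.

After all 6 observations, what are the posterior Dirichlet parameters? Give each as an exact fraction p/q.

obs 1: x=0 → posterior Dirichlet(13/3, 9/4, 5/2)
obs 2: x=1 → posterior Dirichlet(13/3, 13/4, 5/2)
obs 3: x=2 → posterior Dirichlet(13/3, 13/4, 7/2)
obs 4: x=0 → posterior Dirichlet(16/3, 13/4, 7/2)
obs 5: x=0 → posterior Dirichlet(19/3, 13/4, 7/2)
obs 6: x=2 → posterior Dirichlet(19/3, 13/4, 9/2)

alpha_1=19/3, alpha_2=13/4, alpha_3=9/2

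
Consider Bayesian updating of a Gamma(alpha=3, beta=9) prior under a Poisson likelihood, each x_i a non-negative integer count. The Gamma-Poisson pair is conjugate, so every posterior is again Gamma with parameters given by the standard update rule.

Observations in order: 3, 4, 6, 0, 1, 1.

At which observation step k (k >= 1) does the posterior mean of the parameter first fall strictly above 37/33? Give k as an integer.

k = 3

obs 1: x=3 → posterior Gamma(6, 10)
obs 2: x=4 → posterior Gamma(10, 11)
obs 3: x=6 → posterior Gamma(16, 12)
obs 4: x=0 → posterior Gamma(16, 13)
obs 5: x=1 → posterior Gamma(17, 14)
obs 6: x=1 → posterior Gamma(18, 15)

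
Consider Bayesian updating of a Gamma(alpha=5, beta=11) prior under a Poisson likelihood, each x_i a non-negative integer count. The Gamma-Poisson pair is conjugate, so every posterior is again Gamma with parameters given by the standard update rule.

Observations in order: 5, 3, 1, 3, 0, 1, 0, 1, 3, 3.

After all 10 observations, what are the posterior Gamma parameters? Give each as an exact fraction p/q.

alpha=25, beta=21

obs 1: x=5 → posterior Gamma(10, 12)
obs 2: x=3 → posterior Gamma(13, 13)
obs 3: x=1 → posterior Gamma(14, 14)
obs 4: x=3 → posterior Gamma(17, 15)
obs 5: x=0 → posterior Gamma(17, 16)
obs 6: x=1 → posterior Gamma(18, 17)
obs 7: x=0 → posterior Gamma(18, 18)
obs 8: x=1 → posterior Gamma(19, 19)
obs 9: x=3 → posterior Gamma(22, 20)
obs 10: x=3 → posterior Gamma(25, 21)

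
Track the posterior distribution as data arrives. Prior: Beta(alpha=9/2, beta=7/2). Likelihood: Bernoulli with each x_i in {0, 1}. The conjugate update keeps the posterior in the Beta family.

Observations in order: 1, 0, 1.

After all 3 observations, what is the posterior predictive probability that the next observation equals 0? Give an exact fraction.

9/22

obs 1: x=1 → posterior Beta(11/2, 7/2)
obs 2: x=0 → posterior Beta(11/2, 9/2)
obs 3: x=1 → posterior Beta(13/2, 9/2)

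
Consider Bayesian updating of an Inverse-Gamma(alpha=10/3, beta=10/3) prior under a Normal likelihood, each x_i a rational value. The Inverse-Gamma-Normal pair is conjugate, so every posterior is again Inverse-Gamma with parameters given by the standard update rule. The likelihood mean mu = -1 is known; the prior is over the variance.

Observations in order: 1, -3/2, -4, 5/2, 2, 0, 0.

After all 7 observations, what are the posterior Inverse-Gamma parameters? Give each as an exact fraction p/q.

alpha=41/6, beta=259/12

obs 1: x=1 → posterior Inverse-Gamma(23/6, 16/3)
obs 2: x=-3/2 → posterior Inverse-Gamma(13/3, 131/24)
obs 3: x=-4 → posterior Inverse-Gamma(29/6, 239/24)
obs 4: x=5/2 → posterior Inverse-Gamma(16/3, 193/12)
obs 5: x=2 → posterior Inverse-Gamma(35/6, 247/12)
obs 6: x=0 → posterior Inverse-Gamma(19/3, 253/12)
obs 7: x=0 → posterior Inverse-Gamma(41/6, 259/12)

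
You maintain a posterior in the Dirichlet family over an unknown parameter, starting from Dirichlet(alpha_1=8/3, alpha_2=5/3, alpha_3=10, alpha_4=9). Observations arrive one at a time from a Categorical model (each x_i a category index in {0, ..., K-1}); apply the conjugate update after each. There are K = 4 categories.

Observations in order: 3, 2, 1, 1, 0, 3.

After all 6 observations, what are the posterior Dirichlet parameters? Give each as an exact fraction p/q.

alpha_1=11/3, alpha_2=11/3, alpha_3=11, alpha_4=11

obs 1: x=3 → posterior Dirichlet(8/3, 5/3, 10, 10)
obs 2: x=2 → posterior Dirichlet(8/3, 5/3, 11, 10)
obs 3: x=1 → posterior Dirichlet(8/3, 8/3, 11, 10)
obs 4: x=1 → posterior Dirichlet(8/3, 11/3, 11, 10)
obs 5: x=0 → posterior Dirichlet(11/3, 11/3, 11, 10)
obs 6: x=3 → posterior Dirichlet(11/3, 11/3, 11, 11)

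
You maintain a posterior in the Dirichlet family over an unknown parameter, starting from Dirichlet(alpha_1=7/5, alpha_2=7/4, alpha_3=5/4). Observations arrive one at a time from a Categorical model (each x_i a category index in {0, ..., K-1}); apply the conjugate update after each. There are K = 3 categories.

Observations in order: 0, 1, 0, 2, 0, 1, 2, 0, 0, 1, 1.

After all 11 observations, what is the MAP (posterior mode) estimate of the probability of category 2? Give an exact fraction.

obs 1: x=0 → posterior Dirichlet(12/5, 7/4, 5/4)
obs 2: x=1 → posterior Dirichlet(12/5, 11/4, 5/4)
obs 3: x=0 → posterior Dirichlet(17/5, 11/4, 5/4)
obs 4: x=2 → posterior Dirichlet(17/5, 11/4, 9/4)
obs 5: x=0 → posterior Dirichlet(22/5, 11/4, 9/4)
obs 6: x=1 → posterior Dirichlet(22/5, 15/4, 9/4)
obs 7: x=2 → posterior Dirichlet(22/5, 15/4, 13/4)
obs 8: x=0 → posterior Dirichlet(27/5, 15/4, 13/4)
obs 9: x=0 → posterior Dirichlet(32/5, 15/4, 13/4)
obs 10: x=1 → posterior Dirichlet(32/5, 19/4, 13/4)
obs 11: x=1 → posterior Dirichlet(32/5, 23/4, 13/4)

45/248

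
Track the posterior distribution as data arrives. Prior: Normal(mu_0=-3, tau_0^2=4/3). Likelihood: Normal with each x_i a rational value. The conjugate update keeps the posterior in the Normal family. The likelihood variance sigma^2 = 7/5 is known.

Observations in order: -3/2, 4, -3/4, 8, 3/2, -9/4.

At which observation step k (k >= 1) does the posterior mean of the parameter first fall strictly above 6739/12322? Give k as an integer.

k = 4

obs 1: x=-3/2 → posterior Normal(-93/41, 28/41)
obs 2: x=4 → posterior Normal(-13/61, 28/61)
obs 3: x=-3/4 → posterior Normal(-28/81, 28/81)
obs 4: x=8 → posterior Normal(132/101, 28/101)
obs 5: x=3/2 → posterior Normal(162/121, 28/121)
obs 6: x=-9/4 → posterior Normal(39/47, 28/141)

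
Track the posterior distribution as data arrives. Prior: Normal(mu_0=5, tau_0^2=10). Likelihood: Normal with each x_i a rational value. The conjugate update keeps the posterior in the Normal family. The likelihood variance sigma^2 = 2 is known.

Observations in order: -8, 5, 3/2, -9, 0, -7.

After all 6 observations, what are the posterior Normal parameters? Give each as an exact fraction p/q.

obs 1: x=-8 → posterior Normal(-35/6, 5/3)
obs 2: x=5 → posterior Normal(-10/11, 10/11)
obs 3: x=3/2 → posterior Normal(-5/32, 5/8)
obs 4: x=-9 → posterior Normal(-95/42, 10/21)
obs 5: x=0 → posterior Normal(-95/52, 5/13)
obs 6: x=-7 → posterior Normal(-165/62, 10/31)

mu_0=-165/62, tau_0^2=10/31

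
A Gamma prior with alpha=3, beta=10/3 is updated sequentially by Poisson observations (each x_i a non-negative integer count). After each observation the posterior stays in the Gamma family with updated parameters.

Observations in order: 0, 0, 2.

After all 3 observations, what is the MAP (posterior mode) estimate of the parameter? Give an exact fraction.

obs 1: x=0 → posterior Gamma(3, 13/3)
obs 2: x=0 → posterior Gamma(3, 16/3)
obs 3: x=2 → posterior Gamma(5, 19/3)

12/19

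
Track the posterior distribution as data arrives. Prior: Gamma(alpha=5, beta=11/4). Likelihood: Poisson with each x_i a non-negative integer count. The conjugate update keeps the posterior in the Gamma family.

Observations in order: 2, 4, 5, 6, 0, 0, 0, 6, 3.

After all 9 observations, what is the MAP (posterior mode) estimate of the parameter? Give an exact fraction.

obs 1: x=2 → posterior Gamma(7, 15/4)
obs 2: x=4 → posterior Gamma(11, 19/4)
obs 3: x=5 → posterior Gamma(16, 23/4)
obs 4: x=6 → posterior Gamma(22, 27/4)
obs 5: x=0 → posterior Gamma(22, 31/4)
obs 6: x=0 → posterior Gamma(22, 35/4)
obs 7: x=0 → posterior Gamma(22, 39/4)
obs 8: x=6 → posterior Gamma(28, 43/4)
obs 9: x=3 → posterior Gamma(31, 47/4)

120/47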